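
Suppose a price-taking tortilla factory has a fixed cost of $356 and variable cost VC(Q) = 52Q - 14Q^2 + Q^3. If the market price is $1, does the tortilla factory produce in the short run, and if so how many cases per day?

Strip out fixed cost: VC = 52Q - 14Q^2 + Q^3. Then AVC = 52 - 14Q + Q^2 and MC = 52 - 28Q + 3Q^2.
AVC hits its minimum where MC = AVC, at Q = 7, giving min AVC = 52 - 14·7 + 7^2 = $3.
Since P = $1 < min AVC = $3, price fails to cover variable cost at any output.
The firm minimizes its loss by shutting down and losing only its fixed cost of $356.

Shut down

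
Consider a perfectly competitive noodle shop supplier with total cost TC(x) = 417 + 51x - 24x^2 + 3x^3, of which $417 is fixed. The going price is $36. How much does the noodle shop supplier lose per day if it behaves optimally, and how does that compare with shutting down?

Profit = -$267 at x = 5

AVC = 51 - 24x + 3x^2; min AVC = $3 at x = 4. Since P = $36 ≥ min AVC, the firm produces.
MC = 51 - 48x + 9x^2. Setting P = MC and taking the root on the rising branch gives x* = 5.
TR = 36·5 = 180. TC = 417 + 30 = 447. Profit = 180 − 447 = -$267.
By producing, the firm covers all variable cost plus $150 of fixed cost; shutting down would lose the full $417.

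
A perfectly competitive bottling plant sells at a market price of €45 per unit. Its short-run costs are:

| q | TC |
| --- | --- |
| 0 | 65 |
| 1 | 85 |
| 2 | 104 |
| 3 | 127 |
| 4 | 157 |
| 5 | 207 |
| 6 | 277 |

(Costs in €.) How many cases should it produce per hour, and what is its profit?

q = 4; profit = €23

Profit at each row (π = 45q − TC): q=0: -65; q=1: -40; q=2: -14; q=3: 8; q=4: 23; q=5: 18; q=6: -7.
Profit is maximized at q = 4. AVC there is 92/4 = €23 ≤ P, so producing beats shutting down (which would give -€65).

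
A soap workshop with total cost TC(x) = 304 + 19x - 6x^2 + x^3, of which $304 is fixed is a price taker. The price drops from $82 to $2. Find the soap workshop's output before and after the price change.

Output falls from 7 to 0 (the firm shuts down)

AVC = 19 - 6x + x^2, minimized at x = 3 where min AVC = $10. MC = 19 - 12x + 3x^2.
With P = $82 above the shutdown price, P = MC gives x = 7.
At P = $2 < min AVC = $10, price no longer covers variable cost at any output, so the firm shuts down: x = 0.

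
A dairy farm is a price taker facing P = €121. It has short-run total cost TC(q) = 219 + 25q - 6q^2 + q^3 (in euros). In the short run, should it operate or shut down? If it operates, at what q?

Variable cost is VC = 25q - 6q^2 + q^3, so AVC = VC/q = 25 - 6q + q^2 and MC = dTC/dq = 25 - 12q + 3q^2.
AVC hits its minimum where MC = AVC, at q = 3, giving min AVC = 25 - 6·3 + 3^2 = €16.
Since P = €121 ≥ min AVC = €16, price covers variable cost and the firm should produce.
Set P = MC: 121 = 25 - 12q + 3q^2 → -96 - 12q + 3q^2 = 0. The roots are q = -4 and q = 8; the profit-maximizing output is on the rising part of MC, so q* = 8.
Check: AVC at q = 8 is €41 ≤ P, so revenue covers variable cost.
Profit = P·q − TC = 121·8 − 547 = €421.

Produce at q = 8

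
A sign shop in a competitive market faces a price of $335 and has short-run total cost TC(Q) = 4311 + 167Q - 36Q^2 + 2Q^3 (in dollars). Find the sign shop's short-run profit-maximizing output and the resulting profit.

AVC = 167 - 36Q + 2Q^2 has its minimum $5 at Q = 9; price $335 clears that bar, so the firm operates.
With MC = 167 - 72Q + 6Q^2, P = MC on the upward-sloping part at Q* = 14.
TR = 335·14 = 4690. TC = 4311 + 770 = 5081. Profit = 4690 − 5081 = -$391.
Shutting down would mean losing the fixed cost of $4311, so operating at a loss of $391 is better by $3920.

Profit = -$391 at Q = 14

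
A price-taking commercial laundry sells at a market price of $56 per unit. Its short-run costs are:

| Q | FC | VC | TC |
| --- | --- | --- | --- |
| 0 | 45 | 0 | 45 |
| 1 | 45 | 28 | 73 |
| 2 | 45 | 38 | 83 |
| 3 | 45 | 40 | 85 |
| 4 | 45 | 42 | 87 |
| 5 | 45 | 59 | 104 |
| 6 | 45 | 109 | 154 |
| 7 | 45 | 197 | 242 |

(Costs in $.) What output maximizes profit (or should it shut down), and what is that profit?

Compute π = P·Q − TC at each output: Q=0: -45; Q=1: -17; Q=2: 29; Q=3: 83; Q=4: 137; Q=5: 176; Q=6: 182; Q=7: 150.
Profit is maximized at Q = 6. AVC there is 109/6 = $18.17 ≤ P, so producing beats shutting down (which would give -$45).

Q = 6; profit = $182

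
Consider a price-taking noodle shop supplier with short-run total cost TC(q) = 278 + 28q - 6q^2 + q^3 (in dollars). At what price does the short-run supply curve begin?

$19 per unit

The shutdown price is the minimum of AVC. VC = 28q - 6q^2 + q^3, so AVC = 28 - 6q + q^2.
At the minimum of AVC, MC = AVC. MC = 28 - 12q + 3q^2; setting MC = AVC gives 2q^2 - 6q = 0, so q = 3. min AVC = 19.
The firm shuts down for any P below $19.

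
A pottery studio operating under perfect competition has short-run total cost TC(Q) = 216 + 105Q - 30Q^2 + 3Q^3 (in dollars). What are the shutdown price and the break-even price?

AVC = 105 - 30Q + 3Q^2; minimized at Q = 5, giving min AVC = $30. That is the shutdown price.
ATC = 216/Q + 105 - 30Q + 3Q^2. Setting dATC/dQ = −216/Q^2 − 30 + 6Q = 0 gives Q = 6 (since 6·6^3 − 30·6^2 = 216).
min ATC = 216/6 + 105 − 30·6 + 3·6^2 = $69. That is the break-even price.
For $30 ≤ P < $69 the firm produces at a loss; below $30 it shuts down.

Shutdown price = $30; break-even price = $69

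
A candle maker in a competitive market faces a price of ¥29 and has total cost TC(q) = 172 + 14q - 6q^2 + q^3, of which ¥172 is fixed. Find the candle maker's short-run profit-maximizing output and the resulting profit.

Profit = -¥72 at q = 5

AVC = 14 - 6q + q^2; min AVC = ¥5 at q = 3. Since P = ¥29 ≥ min AVC, the firm produces.
MC = 14 - 12q + 3q^2. Setting P = MC and taking the root on the rising branch gives q* = 5.
TR = 29·5 = 145. TC = 172 + 45 = 217. Profit = 145 − 217 = -¥72.
That loss of ¥72 beats the ¥172 the firm would lose by shutting down; producing recovers ¥100 of fixed cost.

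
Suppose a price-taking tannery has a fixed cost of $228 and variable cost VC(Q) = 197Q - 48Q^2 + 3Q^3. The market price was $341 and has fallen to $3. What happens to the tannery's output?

Output falls from 12 to 0 (the firm shuts down)

AVC = 197 - 48Q + 3Q^2, minimized at Q = 8 where min AVC = $5. MC = 197 - 96Q + 9Q^2.
At P = $341 ≥ min AVC, set P = MC on the rising branch: Q = 12.
At P = $3 < min AVC = $5, price no longer covers variable cost at any output, so the firm shuts down: Q = 0.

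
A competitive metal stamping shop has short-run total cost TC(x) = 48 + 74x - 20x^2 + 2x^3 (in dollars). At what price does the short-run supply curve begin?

The firm shuts down when price falls below the minimum of average variable cost. AVC = VC/x = 74 - 20x + 2x^2.
dAVC/dx = -20 + 4x = 0 gives x = 5. min AVC = 74 - 20·5 + 2·5^2 = 24.
So the shutdown price is $24.

$24 per unit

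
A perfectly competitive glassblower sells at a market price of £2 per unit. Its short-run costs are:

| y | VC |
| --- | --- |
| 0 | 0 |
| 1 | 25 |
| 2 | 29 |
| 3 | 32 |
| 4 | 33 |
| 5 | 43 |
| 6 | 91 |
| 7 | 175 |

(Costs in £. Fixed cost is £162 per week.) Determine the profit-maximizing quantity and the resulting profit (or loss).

Compute π = P·y − TC at each output: y=0: -162; y=1: -185; y=2: -187; y=3: -188; y=4: -187; y=5: -195; y=6: -241; y=7: -323.
Profit is highest at y = 0. Equivalently, the lowest AVC in the table is 33/4 ≈ £8.25 at y = 4, and P = £2 falls below it — price never covers variable cost, so the firm shuts down and loses only its fixed cost.

y = 0 (shut down); profit = -£162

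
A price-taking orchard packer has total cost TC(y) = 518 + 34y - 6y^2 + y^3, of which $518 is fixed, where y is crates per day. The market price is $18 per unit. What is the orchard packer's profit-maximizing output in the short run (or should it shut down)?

Strip out fixed cost: VC = 34y - 6y^2 + y^3. Then AVC = 34 - 6y + y^2 and MC = 34 - 12y + 3y^2.
AVC hits its minimum where MC = AVC, at y = 3, giving min AVC = 34 - 6·3 + 3^2 = $25.
Since P = $18 < min AVC = $25, price fails to cover variable cost at any output.
Shutting down limits the loss to fixed cost, $518.

Shut down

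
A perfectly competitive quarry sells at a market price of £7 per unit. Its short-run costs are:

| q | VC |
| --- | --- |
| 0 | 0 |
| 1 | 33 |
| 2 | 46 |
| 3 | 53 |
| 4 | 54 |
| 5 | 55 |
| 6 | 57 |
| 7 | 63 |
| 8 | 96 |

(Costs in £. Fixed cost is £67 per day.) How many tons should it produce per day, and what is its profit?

q = 0 (shut down); profit = -£67

Compute π = P·q − TC at each output: q=0: -67; q=1: -93; q=2: -99; q=3: -99; q=4: -93; q=5: -87; q=6: -82; q=7: -81; q=8: -107.
Profit is highest at q = 0. Equivalently, the lowest AVC in the table is 63/7 ≈ £9 at q = 7, and P = £7 falls below it — price never covers variable cost, so the firm shuts down and loses only its fixed cost.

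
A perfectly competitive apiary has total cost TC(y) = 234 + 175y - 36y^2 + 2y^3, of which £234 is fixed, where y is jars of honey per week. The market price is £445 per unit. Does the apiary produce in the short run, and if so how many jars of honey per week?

From TC, MC = TC'(y) = 175 - 72y + 6y^2 and AVC = VC/y = 175 - 36y + 2y^2.
AVC hits its minimum where MC = AVC, at y = 9, giving min AVC = 175 - 36·9 + 2·9^2 = £13.
Since P = £445 ≥ min AVC = £13, price covers variable cost and the firm should produce.
Set P = MC: 445 = 175 - 72y + 6y^2 → -270 - 72y + 6y^2 = 0. The roots are y = -3 and y = 15; the profit-maximizing output is on the rising part of MC, so y* = 15.
Check: AVC at y = 15 is £85 ≤ P, so revenue covers variable cost.
Profit = P·y − TC = 445·15 − 1509 = £5166.

Produce at y = 15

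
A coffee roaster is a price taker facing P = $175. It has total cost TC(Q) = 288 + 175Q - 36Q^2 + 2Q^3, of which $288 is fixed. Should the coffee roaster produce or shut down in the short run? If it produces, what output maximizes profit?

Variable cost is VC = 175Q - 36Q^2 + 2Q^3, so AVC = VC/Q = 175 - 36Q + 2Q^2 and MC = dTC/dQ = 175 - 72Q + 6Q^2.
The AVC parabola has its vertex at Q = 36/4 = 9, where AVC = 175 - 36·9 + 2·9^2 = $13.
P = $175 exceeds min AVC = $13, so the firm stays open.
Set P = MC: 175 = 175 - 72Q + 6Q^2 → -72Q + 6Q^2 = 0. The roots are Q = 0 and Q = 12; the profit-maximizing output is on the rising part of MC, so Q* = 12.
Check: AVC at Q = 12 is $31 ≤ P, so revenue covers variable cost.
Profit = P·Q − TC = 175·12 − 660 = $1440.

Produce at Q = 12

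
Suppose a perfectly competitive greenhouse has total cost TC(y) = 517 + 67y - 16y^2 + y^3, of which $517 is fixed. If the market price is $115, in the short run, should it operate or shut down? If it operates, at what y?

Produce at y = 12

From TC, MC = TC'(y) = 67 - 32y + 3y^2 and AVC = VC/y = 67 - 16y + y^2.
AVC hits its minimum where MC = AVC, at y = 8, giving min AVC = 67 - 16·8 + 8^2 = $3.
Since P = $115 ≥ min AVC = $3, price covers variable cost and the firm should produce.
P = MC gives -48 - 32y + 3y^2 = 0, with roots -4/3 and 12. Take the larger (rising MC): y* = 12.
Check: AVC at y = 12 is $19 ≤ P, so revenue covers variable cost.
Profit = P·y − TC = 115·12 − 745 = $635.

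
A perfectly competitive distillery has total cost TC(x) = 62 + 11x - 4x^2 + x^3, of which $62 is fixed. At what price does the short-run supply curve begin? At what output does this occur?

The shutdown price is the minimum of AVC. VC = 11x - 4x^2 + x^3, so AVC = 11 - 4x + x^2.
dAVC/dx = -4 + 2x = 0 gives x = 2. min AVC = 11 - 4·2 + 2^2 = 7.
The firm shuts down for any P below $7.

$7 per unit, at x = 2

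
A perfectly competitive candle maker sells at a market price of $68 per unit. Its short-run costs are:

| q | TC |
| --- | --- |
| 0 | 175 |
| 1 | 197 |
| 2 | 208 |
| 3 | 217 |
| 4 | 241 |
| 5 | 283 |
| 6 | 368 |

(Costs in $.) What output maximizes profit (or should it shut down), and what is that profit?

Tabulate TR − TC: q=0: -175; q=1: -129; q=2: -72; q=3: -13; q=4: 31; q=5: 57; q=6: 40.
Profit is maximized at q = 5. AVC there is 108/5 = $21.60 ≤ P, so producing beats shutting down (which would give -$175).

q = 5; profit = $57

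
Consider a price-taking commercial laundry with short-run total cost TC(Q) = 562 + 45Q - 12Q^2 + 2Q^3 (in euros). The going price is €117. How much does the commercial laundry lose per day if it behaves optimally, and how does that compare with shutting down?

AVC = 45 - 12Q + 2Q^2 has its minimum €27 at Q = 3; price €117 clears that bar, so the firm operates.
MC = 45 - 24Q + 6Q^2. Setting P = MC and taking the root on the rising branch gives Q* = 6.
TR = 117·6 = 702. TC = 562 + 270 = 832. Profit = 702 − 832 = -€130.
That loss of €130 beats the €562 the firm would lose by shutting down; producing recovers €432 of fixed cost.

Profit = -€130 at Q = 6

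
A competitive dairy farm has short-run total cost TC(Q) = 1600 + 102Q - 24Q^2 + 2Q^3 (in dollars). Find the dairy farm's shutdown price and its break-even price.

Shutdown price = min AVC. AVC = 102 - 24Q + 2Q^2, with vertex at Q = 6 and minimum $30.
ATC = 1600/Q + 102 - 24Q + 2Q^2. Setting dATC/dQ = −1600/Q^2 − 24 + 4Q = 0 gives Q = 10 (since 4·10^3 − 24·10^2 = 1600).
min ATC = 1600/10 + 102 − 24·10 + 2·10^2 = $222. That is the break-even price.
For $30 ≤ P < $222 the firm produces at a loss; below $30 it shuts down.

Shutdown price = $30; break-even price = $222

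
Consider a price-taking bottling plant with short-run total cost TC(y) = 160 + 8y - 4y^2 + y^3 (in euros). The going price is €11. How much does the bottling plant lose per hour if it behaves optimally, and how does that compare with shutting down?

AVC = 8 - 4y + y^2; min AVC = €4 at y = 2. Since P = €11 ≥ min AVC, the firm produces.
MC = 8 - 8y + 3y^2. Setting P = MC and taking the root on the rising branch gives y* = 3.
TR = 11·3 = 33. TC = 160 + 15 = 175. Profit = 33 − 175 = -€142.
Shutting down would mean losing the fixed cost of €160, so operating at a loss of €142 is better by €18.

Profit = -€142 at y = 3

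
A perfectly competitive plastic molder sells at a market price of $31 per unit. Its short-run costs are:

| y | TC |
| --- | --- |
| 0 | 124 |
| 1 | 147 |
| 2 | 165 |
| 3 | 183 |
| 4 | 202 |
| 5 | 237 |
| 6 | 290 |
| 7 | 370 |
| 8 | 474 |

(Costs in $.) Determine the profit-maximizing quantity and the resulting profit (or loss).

Tabulate TR − TC: y=0: -124; y=1: -116; y=2: -103; y=3: -90; y=4: -78; y=5: -82; y=6: -104; y=7: -153; y=8: -226.
Profit is maximized at y = 4. AVC there is 78/4 = $19.50 ≤ P, so producing beats shutting down (which would give -$124).

y = 4; profit = -$78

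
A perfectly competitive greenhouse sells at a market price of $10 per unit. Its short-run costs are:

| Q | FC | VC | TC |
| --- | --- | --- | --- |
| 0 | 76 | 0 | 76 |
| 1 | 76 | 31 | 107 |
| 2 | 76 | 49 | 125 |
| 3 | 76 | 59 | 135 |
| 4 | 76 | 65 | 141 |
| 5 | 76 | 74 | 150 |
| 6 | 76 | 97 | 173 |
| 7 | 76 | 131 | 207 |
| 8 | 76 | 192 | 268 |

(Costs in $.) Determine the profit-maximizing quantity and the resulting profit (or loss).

Tabulate TR − TC: Q=0: -76; Q=1: -97; Q=2: -105; Q=3: -105; Q=4: -101; Q=5: -100; Q=6: -113; Q=7: -137; Q=8: -188.
Profit is highest at Q = 0. Equivalently, the lowest AVC in the table is 74/5 ≈ $14.80 at Q = 5, and P = $10 falls below it — price never covers variable cost, so the firm shuts down and loses only its fixed cost.

Q = 0 (shut down); profit = -$76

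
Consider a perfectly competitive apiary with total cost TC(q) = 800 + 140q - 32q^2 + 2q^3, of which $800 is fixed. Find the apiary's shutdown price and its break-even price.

Shutdown price = $12; break-even price = $100

AVC = 140 - 32q + 2q^2; minimized at q = 8, giving min AVC = $12. That is the shutdown price.
ATC = 800/q + 140 - 32q + 2q^2. Setting dATC/dq = −800/q^2 − 32 + 4q = 0 gives q = 10 (since 4·10^3 − 32·10^2 = 800).
min ATC = 800/10 + 140 − 32·10 + 2·10^2 = $100. That is the break-even price.
For $12 ≤ P < $100 the firm produces at a loss; below $12 it shuts down.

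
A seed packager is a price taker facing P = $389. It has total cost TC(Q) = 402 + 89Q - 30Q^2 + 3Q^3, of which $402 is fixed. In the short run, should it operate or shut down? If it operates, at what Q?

Produce at Q = 10

Strip out fixed cost: VC = 89Q - 30Q^2 + 3Q^3. Then AVC = 89 - 30Q + 3Q^2 and MC = 89 - 60Q + 9Q^2.
AVC is minimized where dAVC/dQ = -30 + 6Q = 0, at Q = 5; min AVC = 89 - 30·5 + 3·5^2 = $14.
Because $389 ≥ $14, revenue can cover variable cost; the firm operates.
P = MC gives -300 - 60Q + 9Q^2 = 0, with roots -10/3 and 10. Take the larger (rising MC): Q* = 10.
Check: AVC at Q = 10 is $89 ≤ P, so revenue covers variable cost.
Profit = P·Q − TC = 389·10 − 1292 = $2598.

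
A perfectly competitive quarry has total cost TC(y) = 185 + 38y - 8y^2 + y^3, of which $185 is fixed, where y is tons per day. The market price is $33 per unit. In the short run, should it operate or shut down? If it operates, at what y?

From TC, MC = TC'(y) = 38 - 16y + 3y^2 and AVC = VC/y = 38 - 8y + y^2.
The AVC parabola has its vertex at y = 8/2 = 4, where AVC = 38 - 8·4 + 4^2 = $22.
Because $33 ≥ $22, revenue can cover variable cost; the firm operates.
Solving P = MC: 5 - 16y + 3y^2 = 0 ⇒ y = 1/3 or 5. On the upward-sloping branch, y* = 5.
Check: AVC at y = 5 is $23 ≤ P, so revenue covers variable cost.
Profit = P·y − TC = 33·5 − 300 = -$135, a loss, but smaller than the $185 fixed cost the firm would lose by shutting down.

Produce at y = 5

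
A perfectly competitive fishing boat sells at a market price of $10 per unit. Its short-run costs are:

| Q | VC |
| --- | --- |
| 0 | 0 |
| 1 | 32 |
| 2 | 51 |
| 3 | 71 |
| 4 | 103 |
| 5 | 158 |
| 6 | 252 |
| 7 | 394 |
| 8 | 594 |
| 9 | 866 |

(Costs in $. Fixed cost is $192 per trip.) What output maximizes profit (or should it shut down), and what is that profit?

Compute π = P·Q − TC at each output: Q=0: -192; Q=1: -214; Q=2: -223; Q=3: -233; Q=4: -255; Q=5: -300; Q=6: -384; Q=7: -516; Q=8: -706; Q=9: -968.
Profit is highest at Q = 0. Equivalently, the lowest AVC in the table is 71/3 ≈ $23.67 at Q = 3, and P = $10 falls below it — price never covers variable cost, so the firm shuts down and loses only its fixed cost.

Q = 0 (shut down); profit = -$192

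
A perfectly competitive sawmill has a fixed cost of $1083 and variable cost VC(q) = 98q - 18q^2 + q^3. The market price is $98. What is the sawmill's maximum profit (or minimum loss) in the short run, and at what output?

Profit = -$219 at q = 12

AVC = 98 - 18q + q^2; min AVC = $17 at q = 9. Since P = $98 ≥ min AVC, the firm produces.
MC = 98 - 36q + 3q^2. Setting P = MC and taking the root on the rising branch gives q* = 12.
TR = 98·12 = 1176. TC = 1083 + 312 = 1395. Profit = 1176 − 1395 = -$219.
By producing, the firm covers all variable cost plus $864 of fixed cost; shutting down would lose the full $1083.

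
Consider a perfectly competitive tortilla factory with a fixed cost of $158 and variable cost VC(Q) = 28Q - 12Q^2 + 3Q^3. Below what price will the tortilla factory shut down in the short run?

The firm shuts down when price falls below the minimum of average variable cost. AVC = VC/Q = 28 - 12Q + 3Q^2.
dAVC/dQ = -12 + 6Q = 0 gives Q = 2. min AVC = 28 - 12·2 + 3·2^2 = 16.
So the shutdown price is $16.

$16 per unit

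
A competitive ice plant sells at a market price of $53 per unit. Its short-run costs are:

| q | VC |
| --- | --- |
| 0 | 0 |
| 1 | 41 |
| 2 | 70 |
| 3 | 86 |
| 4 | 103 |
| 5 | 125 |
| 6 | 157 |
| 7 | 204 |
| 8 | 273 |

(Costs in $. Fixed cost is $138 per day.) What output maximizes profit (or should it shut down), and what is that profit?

Tabulate TR − TC: q=0: -138; q=1: -126; q=2: -102; q=3: -65; q=4: -29; q=5: 2; q=6: 23; q=7: 29; q=8: 13.
Profit is maximized at q = 7. AVC there is 204/7 = $29.14 ≤ P, so producing beats shutting down (which would give -$138).

q = 7; profit = $29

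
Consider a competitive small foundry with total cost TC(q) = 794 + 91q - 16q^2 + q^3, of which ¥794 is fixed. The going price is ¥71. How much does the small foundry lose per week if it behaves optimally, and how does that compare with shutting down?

AVC = 91 - 16q + q^2 has its minimum ¥27 at q = 8; price ¥71 clears that bar, so the firm operates.
MC = 91 - 32q + 3q^2. Setting P = MC and taking the root on the rising branch gives q* = 10.
TR = 71·10 = 710. TC = 794 + 310 = 1104. Profit = 710 − 1104 = -¥394.
By producing, the firm covers all variable cost plus ¥400 of fixed cost; shutting down would lose the full ¥794.

Profit = -¥394 at q = 10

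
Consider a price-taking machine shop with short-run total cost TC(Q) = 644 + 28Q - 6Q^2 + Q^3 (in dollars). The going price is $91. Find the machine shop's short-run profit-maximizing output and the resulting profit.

AVC = 28 - 6Q + Q^2 has its minimum $19 at Q = 3; price $91 clears that bar, so the firm operates.
MC = 28 - 12Q + 3Q^2. Setting P = MC and taking the root on the rising branch gives Q* = 7.
TR = 91·7 = 637. TC = 644 + 245 = 889. Profit = 637 − 889 = -$252.
By producing, the firm covers all variable cost plus $392 of fixed cost; shutting down would lose the full $644.

Profit = -$252 at Q = 7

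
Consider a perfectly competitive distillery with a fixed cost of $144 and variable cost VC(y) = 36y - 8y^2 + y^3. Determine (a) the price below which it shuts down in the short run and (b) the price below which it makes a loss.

Shutdown price = $20; break-even price = $48

Shutdown price = min AVC. AVC = 36 - 8y + y^2, with vertex at y = 4 and minimum $20.
ATC = 144/y + 36 - 8y + y^2. Setting dATC/dy = −144/y^2 − 8 + 2y = 0 gives y = 6 (since 2·6^3 − 8·6^2 = 144).
min ATC = 144/6 + 36 − 8·6 + 6^2 = $48. That is the break-even price.
For $20 ≤ P < $48 the firm produces at a loss; below $20 it shuts down.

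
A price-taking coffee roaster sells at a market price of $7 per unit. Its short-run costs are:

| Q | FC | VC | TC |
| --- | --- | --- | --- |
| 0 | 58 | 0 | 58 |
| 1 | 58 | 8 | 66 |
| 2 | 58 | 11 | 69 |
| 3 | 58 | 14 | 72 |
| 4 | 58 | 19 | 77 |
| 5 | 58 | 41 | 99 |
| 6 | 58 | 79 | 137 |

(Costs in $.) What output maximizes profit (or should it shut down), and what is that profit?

Compute π = P·Q − TC at each output: Q=0: -58; Q=1: -59; Q=2: -55; Q=3: -51; Q=4: -49; Q=5: -64; Q=6: -95.
Profit is maximized at Q = 4. AVC there is 19/4 = $4.75 ≤ P, so producing beats shutting down (which would give -$58).

Q = 4; profit = -$49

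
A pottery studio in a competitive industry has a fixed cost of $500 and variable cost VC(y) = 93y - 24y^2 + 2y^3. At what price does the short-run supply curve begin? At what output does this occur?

$21 per unit, at y = 6

The firm shuts down when price falls below the minimum of average variable cost. AVC = VC/y = 93 - 24y + 2y^2.
At the minimum of AVC, MC = AVC. MC = 93 - 48y + 6y^2; setting MC = AVC gives 4y^2 - 24y = 0, so y = 6. min AVC = 21.
The firm shuts down for any P below $21.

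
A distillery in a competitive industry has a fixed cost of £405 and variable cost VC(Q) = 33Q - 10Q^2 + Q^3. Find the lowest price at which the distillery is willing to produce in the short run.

£8 per unit

The firm shuts down when price falls below the minimum of average variable cost. AVC = VC/Q = 33 - 10Q + Q^2.
At the minimum of AVC, MC = AVC. MC = 33 - 20Q + 3Q^2; setting MC = AVC gives 2Q^2 - 10Q = 0, so Q = 5. min AVC = 8.
The firm shuts down for any P below £8.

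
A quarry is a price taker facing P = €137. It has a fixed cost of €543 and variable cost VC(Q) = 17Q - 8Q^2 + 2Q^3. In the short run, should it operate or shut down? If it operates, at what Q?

From TC, MC = TC'(Q) = 17 - 16Q + 6Q^2 and AVC = VC/Q = 17 - 8Q + 2Q^2.
AVC hits its minimum where MC = AVC, at Q = 2, giving min AVC = 17 - 8·2 + 2·2^2 = €9.
P = €137 exceeds min AVC = €9, so the firm stays open.
Solving P = MC: -120 - 16Q + 6Q^2 = 0 ⇒ Q = -10/3 or 6. On the upward-sloping branch, Q* = 6.
Check: AVC at Q = 6 is €41 ≤ P, so revenue covers variable cost.
Profit = P·Q − TC = 137·6 − 789 = €33.

Produce at Q = 6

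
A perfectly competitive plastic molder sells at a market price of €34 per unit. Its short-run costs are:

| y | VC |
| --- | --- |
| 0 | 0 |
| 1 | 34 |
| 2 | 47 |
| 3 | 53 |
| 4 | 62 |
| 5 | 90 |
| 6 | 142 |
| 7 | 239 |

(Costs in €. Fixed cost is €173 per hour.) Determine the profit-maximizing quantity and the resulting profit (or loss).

Compute π = P·y − TC at each output: y=0: -173; y=1: -173; y=2: -152; y=3: -124; y=4: -99; y=5: -93; y=6: -111; y=7: -174.
Profit is maximized at y = 5. AVC there is 90/5 = €18 ≤ P, so producing beats shutting down (which would give -€173).

y = 5; profit = -€93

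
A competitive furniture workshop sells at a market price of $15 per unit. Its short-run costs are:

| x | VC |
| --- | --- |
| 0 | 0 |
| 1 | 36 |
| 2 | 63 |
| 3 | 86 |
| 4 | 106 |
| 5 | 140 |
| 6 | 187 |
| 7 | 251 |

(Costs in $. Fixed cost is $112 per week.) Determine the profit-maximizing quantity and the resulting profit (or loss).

Tabulate TR − TC: x=0: -112; x=1: -133; x=2: -145; x=3: -153; x=4: -158; x=5: -177; x=6: -209; x=7: -258.
Profit is highest at x = 0. Equivalently, the lowest AVC in the table is 106/4 ≈ $26.50 at x = 4, and P = $15 falls below it — price never covers variable cost, so the firm shuts down and loses only its fixed cost.

x = 0 (shut down); profit = -$112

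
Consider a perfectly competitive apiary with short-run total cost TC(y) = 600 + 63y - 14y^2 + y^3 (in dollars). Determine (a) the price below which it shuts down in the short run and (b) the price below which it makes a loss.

Shutdown price = $14; break-even price = $83

AVC = 63 - 14y + y^2; minimized at y = 7, giving min AVC = $14. That is the shutdown price.
ATC = 600/y + 63 - 14y + y^2. Setting dATC/dy = −600/y^2 − 14 + 2y = 0 gives y = 10 (since 2·10^3 − 14·10^2 = 600).
min ATC = 600/10 + 63 − 14·10 + 10^2 = $83. That is the break-even price.
For $14 ≤ P < $83 the firm produces at a loss; below $14 it shuts down.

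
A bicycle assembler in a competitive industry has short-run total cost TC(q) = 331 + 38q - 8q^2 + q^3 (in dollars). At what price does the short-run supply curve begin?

The firm shuts down when price falls below the minimum of average variable cost. AVC = VC/q = 38 - 8q + q^2.
At the minimum of AVC, MC = AVC. MC = 38 - 16q + 3q^2; setting MC = AVC gives 2q^2 - 8q = 0, so q = 4. min AVC = 22.
So the shutdown price is $22.

$22 per unit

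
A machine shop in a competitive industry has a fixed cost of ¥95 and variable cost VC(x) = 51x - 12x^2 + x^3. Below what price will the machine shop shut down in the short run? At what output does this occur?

The firm shuts down when price falls below the minimum of average variable cost. AVC = VC/x = 51 - 12x + x^2.
At the minimum of AVC, MC = AVC. MC = 51 - 24x + 3x^2; setting MC = AVC gives 2x^2 - 12x = 0, so x = 6. min AVC = 15.
The firm shuts down for any P below ¥15.

¥15 per unit, at x = 6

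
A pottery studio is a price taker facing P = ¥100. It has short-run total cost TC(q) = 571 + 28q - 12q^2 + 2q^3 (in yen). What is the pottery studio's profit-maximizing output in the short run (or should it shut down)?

From TC, MC = TC'(q) = 28 - 24q + 6q^2 and AVC = VC/q = 28 - 12q + 2q^2.
AVC is minimized where dAVC/dq = -12 + 4q = 0, at q = 3; min AVC = 28 - 12·3 + 2·3^2 = ¥10.
P = ¥100 exceeds min AVC = ¥10, so the firm stays open.
Solving P = MC: -72 - 24q + 6q^2 = 0 ⇒ q = -2 or 6. On the upward-sloping branch, q* = 6.
Check: AVC at q = 6 is ¥28 ≤ P, so revenue covers variable cost.
Profit = P·q − TC = 100·6 − 739 = -¥139, a loss, but smaller than the ¥571 fixed cost the firm would lose by shutting down.

Produce at q = 6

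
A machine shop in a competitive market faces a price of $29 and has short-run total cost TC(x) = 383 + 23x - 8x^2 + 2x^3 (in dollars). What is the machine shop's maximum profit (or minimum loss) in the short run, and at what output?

Profit = -$347 at x = 3

AVC = 23 - 8x + 2x^2; min AVC = $15 at x = 2. Since P = $29 ≥ min AVC, the firm produces.
With MC = 23 - 16x + 6x^2, P = MC on the upward-sloping part at x* = 3.
TR = 29·3 = 87. TC = 383 + 51 = 434. Profit = 87 − 434 = -$347.
Shutting down would mean losing the fixed cost of $383, so operating at a loss of $347 is better by $36.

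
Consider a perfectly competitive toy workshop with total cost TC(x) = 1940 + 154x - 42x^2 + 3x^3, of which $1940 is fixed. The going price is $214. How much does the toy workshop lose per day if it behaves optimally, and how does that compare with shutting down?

AVC = 154 - 42x + 3x^2; min AVC = $7 at x = 7. Since P = $214 ≥ min AVC, the firm produces.
With MC = 154 - 84x + 9x^2, P = MC on the upward-sloping part at x* = 10.
TR = 214·10 = 2140. TC = 1940 + 340 = 2280. Profit = 2140 − 2280 = -$140.
That loss of $140 beats the $1940 the firm would lose by shutting down; producing recovers $1800 of fixed cost.

Profit = -$140 at x = 10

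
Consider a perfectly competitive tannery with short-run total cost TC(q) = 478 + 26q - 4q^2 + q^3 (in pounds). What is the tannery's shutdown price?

£22 per unit

The firm shuts down when price falls below the minimum of average variable cost. AVC = VC/q = 26 - 4q + q^2.
At the minimum of AVC, MC = AVC. MC = 26 - 8q + 3q^2; setting MC = AVC gives 2q^2 - 4q = 0, so q = 2. min AVC = 22.
So the shutdown price is £22.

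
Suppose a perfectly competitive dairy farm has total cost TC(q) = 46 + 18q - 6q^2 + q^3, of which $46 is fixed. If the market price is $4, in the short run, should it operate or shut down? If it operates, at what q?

Shut down

Strip out fixed cost: VC = 18q - 6q^2 + q^3. Then AVC = 18 - 6q + q^2 and MC = 18 - 12q + 3q^2.
The AVC parabola has its vertex at q = 6/2 = 3, where AVC = 18 - 6·3 + 3^2 = $9.
P = $4 lies below min AVC = $9; no output level covers variable cost.
The firm minimizes its loss by shutting down and losing only its fixed cost of $46.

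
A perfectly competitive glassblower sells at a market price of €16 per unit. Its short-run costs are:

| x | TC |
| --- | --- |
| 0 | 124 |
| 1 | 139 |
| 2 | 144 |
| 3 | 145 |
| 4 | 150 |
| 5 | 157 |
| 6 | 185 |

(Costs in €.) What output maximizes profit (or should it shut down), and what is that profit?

Tabulate TR − TC: x=0: -124; x=1: -123; x=2: -112; x=3: -97; x=4: -86; x=5: -77; x=6: -89.
Profit is maximized at x = 5. AVC there is 33/5 = €6.60 ≤ P, so producing beats shutting down (which would give -€124).

x = 5; profit = -€77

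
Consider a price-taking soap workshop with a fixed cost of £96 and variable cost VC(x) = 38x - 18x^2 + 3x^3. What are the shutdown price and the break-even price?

Shutdown price = min AVC. AVC = 38 - 18x + 3x^2, with vertex at x = 3 and minimum £11.
ATC = 96/x + 38 - 18x + 3x^2. Setting dATC/dx = −96/x^2 − 18 + 6x = 0 gives x = 4 (since 6·4^3 − 18·4^2 = 96).
min ATC = 96/4 + 38 − 18·4 + 3·4^2 = £38. That is the break-even price.
For £11 ≤ P < £38 the firm produces at a loss; below £11 it shuts down.

Shutdown price = £11; break-even price = £38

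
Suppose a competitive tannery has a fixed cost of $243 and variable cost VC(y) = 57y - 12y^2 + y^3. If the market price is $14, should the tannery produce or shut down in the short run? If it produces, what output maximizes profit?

Shut down

Variable cost is VC = 57y - 12y^2 + y^3, so AVC = VC/y = 57 - 12y + y^2 and MC = dTC/dy = 57 - 24y + 3y^2.
The AVC parabola has its vertex at y = 12/2 = 6, where AVC = 57 - 12·6 + 6^2 = $21.
P = $14 lies below min AVC = $21; no output level covers variable cost.
The firm minimizes its loss by shutting down and losing only its fixed cost of $243.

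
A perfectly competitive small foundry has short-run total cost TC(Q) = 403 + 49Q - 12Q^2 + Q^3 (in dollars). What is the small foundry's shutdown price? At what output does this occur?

$13 per unit, at Q = 6

Short-run supply begins at min AVC. From VC = 49Q - 12Q^2 + Q^3, AVC = 49 - 12Q + Q^2.
At the minimum of AVC, MC = AVC. MC = 49 - 24Q + 3Q^2; setting MC = AVC gives 2Q^2 - 12Q = 0, so Q = 6. min AVC = 13.
For P < $13 the firm produces nothing.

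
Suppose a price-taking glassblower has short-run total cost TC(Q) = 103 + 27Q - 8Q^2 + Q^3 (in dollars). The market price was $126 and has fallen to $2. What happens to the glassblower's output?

Output falls from 9 to 0 (the firm shuts down)

MC = 27 - 16Q + 3Q^2; the shutdown threshold is min AVC = $11 (at Q = 4).
At P = $126 ≥ min AVC, set P = MC on the rising branch: Q = 9.
At P = $2 < min AVC = $11, price no longer covers variable cost at any output, so the firm shuts down: Q = 0.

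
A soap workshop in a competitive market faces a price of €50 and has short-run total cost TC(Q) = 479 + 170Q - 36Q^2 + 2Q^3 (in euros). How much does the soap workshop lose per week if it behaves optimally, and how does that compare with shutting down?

AVC = 170 - 36Q + 2Q^2; min AVC = €8 at Q = 9. Since P = €50 ≥ min AVC, the firm produces.
With MC = 170 - 72Q + 6Q^2, P = MC on the upward-sloping part at Q* = 10.
TR = 50·10 = 500. TC = 479 + 100 = 579. Profit = 500 − 579 = -€79.
Shutting down would mean losing the fixed cost of €479, so operating at a loss of €79 is better by €400.

Profit = -€79 at Q = 10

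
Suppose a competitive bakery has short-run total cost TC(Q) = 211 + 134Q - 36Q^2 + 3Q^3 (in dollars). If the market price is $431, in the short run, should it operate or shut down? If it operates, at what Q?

Strip out fixed cost: VC = 134Q - 36Q^2 + 3Q^3. Then AVC = 134 - 36Q + 3Q^2 and MC = 134 - 72Q + 9Q^2.
The AVC parabola has its vertex at Q = 36/6 = 6, where AVC = 134 - 36·6 + 3·6^2 = $26.
Since P = $431 ≥ min AVC = $26, price covers variable cost and the firm should produce.
P = MC gives -297 - 72Q + 9Q^2 = 0, with roots -3 and 11. Take the larger (rising MC): Q* = 11.
Check: AVC at Q = 11 is $101 ≤ P, so revenue covers variable cost.
Profit = P·Q − TC = 431·11 − 1322 = $3419.

Produce at Q = 11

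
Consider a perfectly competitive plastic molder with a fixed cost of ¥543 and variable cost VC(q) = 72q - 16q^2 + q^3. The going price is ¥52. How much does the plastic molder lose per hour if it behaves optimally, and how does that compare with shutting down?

AVC = 72 - 16q + q^2; min AVC = ¥8 at q = 8. Since P = ¥52 ≥ min AVC, the firm produces.
MC = 72 - 32q + 3q^2. Setting P = MC and taking the root on the rising branch gives q* = 10.
TR = 52·10 = 520. TC = 543 + 120 = 663. Profit = 520 − 663 = -¥143.
That loss of ¥143 beats the ¥543 the firm would lose by shutting down; producing recovers ¥400 of fixed cost.

Profit = -¥143 at q = 10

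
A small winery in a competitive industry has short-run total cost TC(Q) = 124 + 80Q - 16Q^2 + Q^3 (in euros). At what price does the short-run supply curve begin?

The shutdown price is the minimum of AVC. VC = 80Q - 16Q^2 + Q^3, so AVC = 80 - 16Q + Q^2.
At the minimum of AVC, MC = AVC. MC = 80 - 32Q + 3Q^2; setting MC = AVC gives 2Q^2 - 16Q = 0, so Q = 8. min AVC = 16.
So the shutdown price is €16.

€16 per unit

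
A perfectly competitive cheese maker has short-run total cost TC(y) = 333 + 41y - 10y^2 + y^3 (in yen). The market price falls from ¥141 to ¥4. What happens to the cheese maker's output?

Output falls from 10 to 0 (the firm shuts down)

AVC = 41 - 10y + y^2, minimized at y = 5 where min AVC = ¥16. MC = 41 - 20y + 3y^2.
With P = ¥141 above the shutdown price, P = MC gives y = 10.
At P = ¥4 < min AVC = ¥16, price no longer covers variable cost at any output, so the firm shuts down: y = 0.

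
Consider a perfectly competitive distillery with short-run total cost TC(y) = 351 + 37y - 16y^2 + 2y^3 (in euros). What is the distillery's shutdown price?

Short-run supply begins at min AVC. From VC = 37y - 16y^2 + 2y^3, AVC = 37 - 16y + 2y^2.
dAVC/dy = -16 + 4y = 0 gives y = 4. min AVC = 37 - 16·4 + 2·4^2 = 5.
For P < €5 the firm produces nothing.

€5 per unit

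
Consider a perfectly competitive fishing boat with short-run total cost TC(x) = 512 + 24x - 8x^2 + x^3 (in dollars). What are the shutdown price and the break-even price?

Shutdown price = $8; break-even price = $88

Shutdown price = min AVC. AVC = 24 - 8x + x^2, with vertex at x = 4 and minimum $8.
ATC = 512/x + 24 - 8x + x^2. Setting dATC/dx = −512/x^2 − 8 + 2x = 0 gives x = 8 (since 2·8^3 − 8·8^2 = 512).
min ATC = 512/8 + 24 − 8·8 + 8^2 = $88. That is the break-even price.
For $8 ≤ P < $88 the firm produces at a loss; below $8 it shuts down.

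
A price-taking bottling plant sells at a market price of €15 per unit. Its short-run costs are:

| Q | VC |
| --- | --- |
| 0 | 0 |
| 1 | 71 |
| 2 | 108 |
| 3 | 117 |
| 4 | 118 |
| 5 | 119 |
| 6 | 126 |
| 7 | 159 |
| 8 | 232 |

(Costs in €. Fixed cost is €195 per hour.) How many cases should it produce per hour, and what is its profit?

Compute π = P·Q − TC at each output: Q=0: -195; Q=1: -251; Q=2: -273; Q=3: -267; Q=4: -253; Q=5: -239; Q=6: -231; Q=7: -249; Q=8: -307.
Profit is highest at Q = 0. Equivalently, the lowest AVC in the table is 126/6 ≈ €21 at Q = 6, and P = €15 falls below it — price never covers variable cost, so the firm shuts down and loses only its fixed cost.

Q = 0 (shut down); profit = -€195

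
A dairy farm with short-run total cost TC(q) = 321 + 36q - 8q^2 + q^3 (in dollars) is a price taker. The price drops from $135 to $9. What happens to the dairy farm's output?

AVC = 36 - 8q + q^2, minimized at q = 4 where min AVC = $20. MC = 36 - 16q + 3q^2.
With P = $135 above the shutdown price, P = MC gives q = 9.
At P = $9 < min AVC = $20, price no longer covers variable cost at any output, so the firm shuts down: q = 0.

Output falls from 9 to 0 (the firm shuts down)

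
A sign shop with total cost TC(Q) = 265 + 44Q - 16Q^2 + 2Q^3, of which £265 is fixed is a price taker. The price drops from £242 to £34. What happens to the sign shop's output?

MC = 44 - 32Q + 6Q^2; the shutdown threshold is min AVC = £12 (at Q = 4).
At P = £242 ≥ min AVC, set P = MC on the rising branch: Q = 9.
At P = £34 ≥ min AVC, set P = MC: Q = 5. The firm stays open but cuts output.

Output falls from 9 to 5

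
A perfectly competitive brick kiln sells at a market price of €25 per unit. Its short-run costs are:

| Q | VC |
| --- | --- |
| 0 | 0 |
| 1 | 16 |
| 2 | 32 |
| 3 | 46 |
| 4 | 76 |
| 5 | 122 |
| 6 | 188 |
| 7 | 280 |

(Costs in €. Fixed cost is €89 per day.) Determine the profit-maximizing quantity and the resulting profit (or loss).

Q = 3; profit = -€60

Profit at each row (π = 25Q − TC): Q=0: -89; Q=1: -80; Q=2: -71; Q=3: -60; Q=4: -65; Q=5: -86; Q=6: -127; Q=7: -194.
Profit is maximized at Q = 3. AVC there is 46/3 = €15.33 ≤ P, so producing beats shutting down (which would give -€89).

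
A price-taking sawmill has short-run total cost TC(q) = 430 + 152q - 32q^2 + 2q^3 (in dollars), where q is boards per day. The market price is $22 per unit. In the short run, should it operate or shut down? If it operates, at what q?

Variable cost is VC = 152q - 32q^2 + 2q^3, so AVC = VC/q = 152 - 32q + 2q^2 and MC = dTC/dq = 152 - 64q + 6q^2.
The AVC parabola has its vertex at q = 32/4 = 8, where AVC = 152 - 32·8 + 2·8^2 = $24.
P = $22 lies below min AVC = $24; no output level covers variable cost.
The firm minimizes its loss by shutting down and losing only its fixed cost of $430.

Shut down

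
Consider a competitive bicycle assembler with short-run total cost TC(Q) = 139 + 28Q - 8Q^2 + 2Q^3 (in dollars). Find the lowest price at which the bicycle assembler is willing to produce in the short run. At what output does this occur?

The shutdown price is the minimum of AVC. VC = 28Q - 8Q^2 + 2Q^3, so AVC = 28 - 8Q + 2Q^2.
At the minimum of AVC, MC = AVC. MC = 28 - 16Q + 6Q^2; setting MC = AVC gives 4Q^2 - 8Q = 0, so Q = 2. min AVC = 20.
So the shutdown price is $20.

$20 per unit, at Q = 2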